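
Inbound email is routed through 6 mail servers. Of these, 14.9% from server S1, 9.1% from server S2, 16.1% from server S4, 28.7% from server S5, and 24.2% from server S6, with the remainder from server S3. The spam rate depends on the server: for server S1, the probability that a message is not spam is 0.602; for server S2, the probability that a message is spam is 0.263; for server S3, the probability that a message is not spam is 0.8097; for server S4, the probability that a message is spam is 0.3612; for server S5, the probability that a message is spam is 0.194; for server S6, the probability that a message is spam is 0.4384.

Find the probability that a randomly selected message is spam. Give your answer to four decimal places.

P(S3) = 1 − (0.149 + 0.091 + 0.161 + 0.287 + 0.242) = 0.07.
P(S|S1) = 1 − 0.602 = 0.398.
P(S|S3) = 1 − 0.8097 = 0.1903.
Using total probability over the partition,
P(S) = P(S|S1)·P(S1) + P(S|S2)·P(S2) + P(S|S3)·P(S3) + P(S|S4)·P(S4) + P(S|S5)·P(S5) + P(S|S6)·P(S6)
      = 0.398·0.149 + 0.263·0.091 + 0.1903·0.07 + 0.3612·0.161 + 0.194·0.287 + 0.4384·0.242
      = 0.059302 + 0.023933 + 0.013321 + 0.0581532 + 0.055678 + 0.1060928 = 0.31648

P(S) ≈ 0.3165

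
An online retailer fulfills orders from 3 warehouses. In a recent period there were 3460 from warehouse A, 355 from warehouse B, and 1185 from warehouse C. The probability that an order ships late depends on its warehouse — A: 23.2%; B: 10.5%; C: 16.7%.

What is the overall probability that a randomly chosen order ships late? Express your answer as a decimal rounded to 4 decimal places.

Total: 3460 + 355 + 1185 = 5000.
P(A) = 3460/5000 = 0.692. P(B) = 355/5000 = 0.071. P(C) = 1185/5000 = 0.237.
By the law of total probability,
P(L) = P(L|A)·P(A) + P(L|B)·P(B) + P(L|C)·P(C)
      = 0.232·0.692 + 0.105·0.071 + 0.167·0.237
      = 0.160544 + 0.007455 + 0.039579 = 0.207578

0.2076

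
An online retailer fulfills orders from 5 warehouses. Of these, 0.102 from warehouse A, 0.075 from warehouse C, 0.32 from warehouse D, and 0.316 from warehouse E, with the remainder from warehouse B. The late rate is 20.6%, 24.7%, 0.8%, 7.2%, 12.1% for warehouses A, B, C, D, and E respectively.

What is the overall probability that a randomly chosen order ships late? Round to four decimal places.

P(B) = 1 − (0.102 + 0.075 + 0.32 + 0.316) = 0.187.
P(L) = P(L|A)·P(A) + P(L|B)·P(B) + P(L|C)·P(C) + P(L|D)·P(D) + P(L|E)·P(E)
      = 0.206·0.102 + 0.247·0.187 + 0.008·0.075 + 0.072·0.32 + 0.121·0.316
      = 0.021012 + 0.046189 + 0.0006 + 0.02304 + 0.038236 = 0.129077

0.1291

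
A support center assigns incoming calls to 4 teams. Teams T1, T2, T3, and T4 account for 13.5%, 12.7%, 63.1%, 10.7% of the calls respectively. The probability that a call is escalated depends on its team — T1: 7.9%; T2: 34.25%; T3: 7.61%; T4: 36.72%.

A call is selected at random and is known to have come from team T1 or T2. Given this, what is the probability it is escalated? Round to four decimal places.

Let S = {T1, T2}.
P(S) = 0.135 + 0.127 = 0.262.
P(E ∩ S) = 0.079·0.135 + 0.3425·0.127 = 0.010665 + 0.0434975 = 0.0541625.
P(E | S) = 0.0541625 / 0.262 = 0.206727…

0.2067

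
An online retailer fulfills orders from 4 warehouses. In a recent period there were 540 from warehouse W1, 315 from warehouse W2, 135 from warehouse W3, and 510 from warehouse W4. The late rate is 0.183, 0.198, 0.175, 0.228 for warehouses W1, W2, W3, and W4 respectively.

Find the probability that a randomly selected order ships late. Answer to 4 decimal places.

Total: 540 + 315 + 135 + 510 = 1500.
P(W1) = 540/1500 = 0.36. P(W2) = 315/1500 = 0.21. P(W3) = 135/1500 = 0.09. P(W4) = 510/1500 = 0.34.
Using total probability over the partition,
P(L) = P(L|W1)·P(W1) + P(L|W2)·P(W2) + P(L|W3)·P(W3) + P(L|W4)·P(W4)
      = 0.183·0.36 + 0.198·0.21 + 0.175·0.09 + 0.228·0.34
      = 0.06588 + 0.04158 + 0.01575 + 0.07752 = 0.20073

0.2007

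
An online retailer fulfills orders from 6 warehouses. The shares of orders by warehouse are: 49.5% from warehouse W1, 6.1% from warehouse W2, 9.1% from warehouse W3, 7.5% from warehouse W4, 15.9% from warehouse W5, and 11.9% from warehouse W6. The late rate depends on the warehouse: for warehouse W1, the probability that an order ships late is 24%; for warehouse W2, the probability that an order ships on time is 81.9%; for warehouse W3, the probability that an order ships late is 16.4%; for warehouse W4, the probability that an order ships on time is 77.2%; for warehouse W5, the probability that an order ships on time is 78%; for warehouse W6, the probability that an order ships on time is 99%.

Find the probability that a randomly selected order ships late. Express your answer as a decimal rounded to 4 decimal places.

0.1980

P(L|W2) = 1 − 0.819 = 0.181.
P(L|W4) = 1 − 0.772 = 0.228.
P(L|W5) = 1 − 0.78 = 0.22.
P(L|W6) = 1 − 0.99 = 0.01.
Summing over the partition,
P(L) = P(L|W1)·P(W1) + P(L|W2)·P(W2) + P(L|W3)·P(W3) + P(L|W4)·P(W4) + P(L|W5)·P(W5) + P(L|W6)·P(W6)
      = 0.24·0.495 + 0.181·0.061 + 0.164·0.091 + 0.228·0.075 + 0.22·0.159 + 0.01·0.119
      = 0.1188 + 0.011041 + 0.014924 + 0.0171 + 0.03498 + 0.00119 = 0.198035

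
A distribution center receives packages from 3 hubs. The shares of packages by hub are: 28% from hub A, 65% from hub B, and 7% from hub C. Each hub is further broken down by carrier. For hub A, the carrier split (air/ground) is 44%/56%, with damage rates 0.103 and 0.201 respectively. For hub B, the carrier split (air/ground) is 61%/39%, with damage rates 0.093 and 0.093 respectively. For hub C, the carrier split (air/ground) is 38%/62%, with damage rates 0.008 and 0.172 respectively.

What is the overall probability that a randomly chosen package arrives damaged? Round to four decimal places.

P(D) ≈ 0.1123

P(D|A) = 0.44·0.103 + 0.56·0.201 = 0.04532 + 0.11256 = 0.15788
P(D|B) = 0.61·0.093 + 0.39·0.093 = 0.05673 + 0.03627 = 0.093
P(D|C) = 0.38·0.008 + 0.62·0.172 = 0.00304 + 0.10664 = 0.10968
By total probability over the outer partition,
P(D) = 0.28·0.15788 + 0.65·0.093 + 0.07·0.10968
      = 0.0442064 + 0.06045 + 0.0076776 = 0.112334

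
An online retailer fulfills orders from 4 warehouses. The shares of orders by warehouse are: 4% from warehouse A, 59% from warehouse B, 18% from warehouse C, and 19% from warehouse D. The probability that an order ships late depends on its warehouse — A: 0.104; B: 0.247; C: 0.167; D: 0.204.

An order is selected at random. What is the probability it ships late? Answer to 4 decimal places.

0.2187

Summing over the partition,
P(L) = P(L|A)·P(A) + P(L|B)·P(B) + P(L|C)·P(C) + P(L|D)·P(D)
      = 0.104·0.04 + 0.247·0.59 + 0.167·0.18 + 0.204·0.19
      = 0.00416 + 0.14573 + 0.03006 + 0.03876 = 0.21871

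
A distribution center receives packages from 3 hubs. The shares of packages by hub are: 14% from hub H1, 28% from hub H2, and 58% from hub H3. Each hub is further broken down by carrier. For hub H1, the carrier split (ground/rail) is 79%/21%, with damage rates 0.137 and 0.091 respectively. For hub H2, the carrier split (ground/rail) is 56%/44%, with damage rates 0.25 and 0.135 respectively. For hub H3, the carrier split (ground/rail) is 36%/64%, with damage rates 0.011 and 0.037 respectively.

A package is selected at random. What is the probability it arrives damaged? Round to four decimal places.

0.0897

P(D|H1) = 0.79·0.137 + 0.21·0.091 = 0.10823 + 0.01911 = 0.12734
P(D|H2) = 0.56·0.25 + 0.44·0.135 = 0.14 + 0.0594 = 0.1994
P(D|H3) = 0.36·0.011 + 0.64·0.037 = 0.00396 + 0.02368 = 0.02764
By total probability over the outer partition,
P(D) = 0.14·0.12734 + 0.28·0.1994 + 0.58·0.02764
      = 0.0178276 + 0.055832 + 0.0160312 = 0.0896908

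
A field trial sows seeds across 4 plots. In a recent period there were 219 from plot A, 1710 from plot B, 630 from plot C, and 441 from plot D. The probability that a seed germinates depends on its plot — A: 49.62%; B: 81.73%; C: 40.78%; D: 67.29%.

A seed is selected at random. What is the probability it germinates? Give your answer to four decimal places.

P(G) ≈ 0.6866

Total: 219 + 1710 + 630 + 441 = 3000.
P(A) = 219/3000 = 0.073. P(B) = 1710/3000 = 0.57. P(C) = 630/3000 = 0.21. P(D) = 441/3000 = 0.147.
P(G) = P(G|A)·P(A) + P(G|B)·P(B) + P(G|C)·P(C) + P(G|D)·P(D)
      = 0.4962·0.073 + 0.8173·0.57 + 0.4078·0.21 + 0.6729·0.147
      = 0.0362226 + 0.465861 + 0.085638 + 0.0989163 = 0.6866379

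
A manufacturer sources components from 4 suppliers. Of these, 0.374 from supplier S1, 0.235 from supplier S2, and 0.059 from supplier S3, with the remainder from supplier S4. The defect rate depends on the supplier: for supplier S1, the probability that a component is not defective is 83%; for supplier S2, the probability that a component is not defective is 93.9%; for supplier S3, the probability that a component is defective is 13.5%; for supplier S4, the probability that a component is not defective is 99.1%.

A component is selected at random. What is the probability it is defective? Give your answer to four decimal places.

0.0889

P(S4) = 1 − (0.374 + 0.235 + 0.059) = 0.332.
P(D|S1) = 1 − 0.83 = 0.17.
P(D|S2) = 1 − 0.939 = 0.061.
P(D|S4) = 1 − 0.991 = 0.009.
Using total probability over the partition,
P(D) = P(D|S1)·P(S1) + P(D|S2)·P(S2) + P(D|S3)·P(S3) + P(D|S4)·P(S4)
      = 0.17·0.374 + 0.061·0.235 + 0.135·0.059 + 0.009·0.332
      = 0.06358 + 0.014335 + 0.007965 + 0.002988 = 0.088868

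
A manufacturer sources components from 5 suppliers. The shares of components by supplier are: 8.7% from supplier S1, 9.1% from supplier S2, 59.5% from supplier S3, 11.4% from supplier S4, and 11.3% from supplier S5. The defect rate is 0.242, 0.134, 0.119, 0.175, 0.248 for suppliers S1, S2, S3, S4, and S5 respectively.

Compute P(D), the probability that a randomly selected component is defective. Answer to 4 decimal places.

0.1520

Summing over the partition,
P(D) = P(D|S1)·P(S1) + P(D|S2)·P(S2) + P(D|S3)·P(S3) + P(D|S4)·P(S4) + P(D|S5)·P(S5)
      = 0.242·0.087 + 0.134·0.091 + 0.119·0.595 + 0.175·0.114 + 0.248·0.113
      = 0.021054 + 0.012194 + 0.070805 + 0.01995 + 0.028024 = 0.152027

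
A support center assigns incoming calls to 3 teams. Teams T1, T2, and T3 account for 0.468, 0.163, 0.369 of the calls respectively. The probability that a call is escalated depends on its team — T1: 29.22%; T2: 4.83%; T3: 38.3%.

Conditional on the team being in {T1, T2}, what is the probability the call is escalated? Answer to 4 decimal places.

Let S = {T1, T2}.
P(S) = 0.468 + 0.163 = 0.631.
P(E ∩ S) = 0.2922·0.468 + 0.0483·0.163 = 0.1367496 + 0.0078729 = 0.1446225.
P(E | S) = 0.1446225 / 0.631 = 0.229196…

P(E|S) ≈ 0.2292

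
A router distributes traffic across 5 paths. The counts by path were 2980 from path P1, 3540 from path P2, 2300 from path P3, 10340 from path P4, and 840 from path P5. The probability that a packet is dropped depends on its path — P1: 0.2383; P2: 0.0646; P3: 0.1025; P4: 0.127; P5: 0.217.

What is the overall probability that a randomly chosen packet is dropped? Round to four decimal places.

P(L) ≈ 0.1335

Total: 2980 + 3540 + 2300 + 10340 + 840 = 20000.
P(P1) = 2980/20000 = 0.149. P(P2) = 3540/20000 = 0.177. P(P3) = 2300/20000 = 0.115. P(P4) = 10340/20000 = 0.517. P(P5) = 840/20000 = 0.042.
By the law of total probability,
P(L) = P(L|P1)·P(P1) + P(L|P2)·P(P2) + P(L|P3)·P(P3) + P(L|P4)·P(P4) + P(L|P5)·P(P5)
      = 0.2383·0.149 + 0.0646·0.177 + 0.1025·0.115 + 0.127·0.517 + 0.217·0.042
      = 0.0355067 + 0.0114342 + 0.0117875 + 0.065659 + 0.009114 = 0.1335014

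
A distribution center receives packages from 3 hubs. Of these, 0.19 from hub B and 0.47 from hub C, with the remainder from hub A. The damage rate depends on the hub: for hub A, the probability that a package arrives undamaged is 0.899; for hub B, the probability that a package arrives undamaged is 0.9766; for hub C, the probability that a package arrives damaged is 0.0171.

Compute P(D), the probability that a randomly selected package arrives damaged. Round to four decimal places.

P(A) = 1 − (0.19 + 0.47) = 0.34.
P(D|A) = 1 − 0.899 = 0.101.
P(D|B) = 1 − 0.9766 = 0.0234.
Using total probability over the partition,
P(D) = P(D|A)·P(A) + P(D|B)·P(B) + P(D|C)·P(C)
      = 0.101·0.34 + 0.0234·0.19 + 0.0171·0.47
      = 0.03434 + 0.004446 + 0.008037 = 0.046823

P(D) ≈ 0.0468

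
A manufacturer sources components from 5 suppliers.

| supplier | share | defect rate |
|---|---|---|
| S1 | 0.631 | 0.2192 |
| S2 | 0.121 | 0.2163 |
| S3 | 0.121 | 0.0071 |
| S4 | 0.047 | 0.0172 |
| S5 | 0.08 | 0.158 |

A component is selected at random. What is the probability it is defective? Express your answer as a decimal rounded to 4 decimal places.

By the law of total probability,
P(D) = P(D|S1)·P(S1) + P(D|S2)·P(S2) + P(D|S3)·P(S3) + P(D|S4)·P(S4) + P(D|S5)·P(S5)
      = 0.2192·0.631 + 0.2163·0.121 + 0.0071·0.121 + 0.0172·0.047 + 0.158·0.08
      = 0.1383152 + 0.0261723 + 0.0008591 + 0.0008084 + 0.01264 = 0.178795

P(D) ≈ 0.1788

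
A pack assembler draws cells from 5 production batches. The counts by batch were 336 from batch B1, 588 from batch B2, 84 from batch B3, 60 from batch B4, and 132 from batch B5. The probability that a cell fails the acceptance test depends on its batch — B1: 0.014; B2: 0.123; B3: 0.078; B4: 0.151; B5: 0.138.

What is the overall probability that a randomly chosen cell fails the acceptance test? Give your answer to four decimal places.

Total: 336 + 588 + 84 + 60 + 132 = 1200.
P(B1) = 336/1200 = 0.28. P(B2) = 588/1200 = 0.49. P(B3) = 84/1200 = 0.07. P(B4) = 60/1200 = 0.05. P(B5) = 132/1200 = 0.11.
By the law of total probability,
P(F) = P(F|B1)·P(B1) + P(F|B2)·P(B2) + P(F|B3)·P(B3) + P(F|B4)·P(B4) + P(F|B5)·P(B5)
      = 0.014·0.28 + 0.123·0.49 + 0.078·0.07 + 0.151·0.05 + 0.138·0.11
      = 0.00392 + 0.06027 + 0.00546 + 0.00755 + 0.01518 = 0.09238

0.0924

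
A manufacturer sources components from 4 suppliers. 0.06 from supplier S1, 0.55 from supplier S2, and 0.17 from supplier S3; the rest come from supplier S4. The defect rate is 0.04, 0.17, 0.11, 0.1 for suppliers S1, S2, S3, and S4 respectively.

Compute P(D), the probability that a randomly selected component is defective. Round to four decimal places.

P(D) ≈ 0.1366

P(S4) = 1 − (0.06 + 0.55 + 0.17) = 0.22.
By the law of total probability,
P(D) = P(D|S1)·P(S1) + P(D|S2)·P(S2) + P(D|S3)·P(S3) + P(D|S4)·P(S4)
      = 0.04·0.06 + 0.17·0.55 + 0.11·0.17 + 0.1·0.22
      = 0.0024 + 0.0935 + 0.0187 + 0.022 = 0.1366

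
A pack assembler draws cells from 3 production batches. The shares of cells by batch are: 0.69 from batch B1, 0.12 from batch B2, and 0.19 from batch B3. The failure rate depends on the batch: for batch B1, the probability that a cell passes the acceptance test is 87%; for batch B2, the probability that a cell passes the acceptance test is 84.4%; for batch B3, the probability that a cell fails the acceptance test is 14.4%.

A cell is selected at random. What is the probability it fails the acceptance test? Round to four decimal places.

P(F) ≈ 0.1358

P(F|B1) = 1 − 0.87 = 0.13.
P(F|B2) = 1 − 0.844 = 0.156.
P(F) = P(F|B1)·P(B1) + P(F|B2)·P(B2) + P(F|B3)·P(B3)
      = 0.13·0.69 + 0.156·0.12 + 0.144·0.19
      = 0.0897 + 0.01872 + 0.02736 = 0.13578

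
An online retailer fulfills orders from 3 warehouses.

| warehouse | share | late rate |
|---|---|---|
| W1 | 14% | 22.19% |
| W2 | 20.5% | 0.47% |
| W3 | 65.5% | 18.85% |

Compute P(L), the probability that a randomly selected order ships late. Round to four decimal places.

P(L) = P(L|W1)·P(W1) + P(L|W2)·P(W2) + P(L|W3)·P(W3)
      = 0.2219·0.14 + 0.0047·0.205 + 0.1885·0.655
      = 0.031066 + 0.0009635 + 0.1234675 = 0.155497

P(L) ≈ 0.1555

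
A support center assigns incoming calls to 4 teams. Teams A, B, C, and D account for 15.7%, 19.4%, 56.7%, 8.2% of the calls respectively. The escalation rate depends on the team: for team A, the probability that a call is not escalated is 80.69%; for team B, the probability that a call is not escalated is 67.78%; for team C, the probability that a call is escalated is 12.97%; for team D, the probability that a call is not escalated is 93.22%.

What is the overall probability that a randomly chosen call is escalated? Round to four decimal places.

P(E|A) = 1 − 0.8069 = 0.1931.
P(E|B) = 1 − 0.6778 = 0.3222.
P(E|D) = 1 − 0.9322 = 0.0678.
P(E) = P(E|A)·P(A) + P(E|B)·P(B) + P(E|C)·P(C) + P(E|D)·P(D)
      = 0.1931·0.157 + 0.3222·0.194 + 0.1297·0.567 + 0.0678·0.082
      = 0.0303167 + 0.0625068 + 0.0735399 + 0.0055596 = 0.171923

0.1719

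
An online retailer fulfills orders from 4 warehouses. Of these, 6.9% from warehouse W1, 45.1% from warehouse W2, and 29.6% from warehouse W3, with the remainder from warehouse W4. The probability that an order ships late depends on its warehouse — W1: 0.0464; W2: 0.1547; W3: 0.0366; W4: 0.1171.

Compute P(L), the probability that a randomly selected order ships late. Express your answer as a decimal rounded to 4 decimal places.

0.1054

P(W4) = 1 − (0.069 + 0.451 + 0.296) = 0.184.
P(L) = P(L|W1)·P(W1) + P(L|W2)·P(W2) + P(L|W3)·P(W3) + P(L|W4)·P(W4)
      = 0.0464·0.069 + 0.1547·0.451 + 0.0366·0.296 + 0.1171·0.184
      = 0.0032016 + 0.0697697 + 0.0108336 + 0.0215464 = 0.1053513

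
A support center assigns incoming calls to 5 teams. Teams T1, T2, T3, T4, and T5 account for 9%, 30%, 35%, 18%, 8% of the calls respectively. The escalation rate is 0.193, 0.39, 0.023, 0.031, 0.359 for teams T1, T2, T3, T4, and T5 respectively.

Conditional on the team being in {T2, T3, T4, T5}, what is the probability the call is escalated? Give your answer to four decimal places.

P(E|S) ≈ 0.1751

Let S = {T2, T3, T4, T5}.
P(S) = 0.3 + 0.35 + 0.18 + 0.08 = 0.91.
P(E ∩ S) = 0.39·0.3 + 0.023·0.35 + 0.031·0.18 + 0.359·0.08 = 0.117 + 0.00805 + 0.00558 + 0.02872 = 0.15935.
P(E | S) = 0.15935 / 0.91 = 0.175110…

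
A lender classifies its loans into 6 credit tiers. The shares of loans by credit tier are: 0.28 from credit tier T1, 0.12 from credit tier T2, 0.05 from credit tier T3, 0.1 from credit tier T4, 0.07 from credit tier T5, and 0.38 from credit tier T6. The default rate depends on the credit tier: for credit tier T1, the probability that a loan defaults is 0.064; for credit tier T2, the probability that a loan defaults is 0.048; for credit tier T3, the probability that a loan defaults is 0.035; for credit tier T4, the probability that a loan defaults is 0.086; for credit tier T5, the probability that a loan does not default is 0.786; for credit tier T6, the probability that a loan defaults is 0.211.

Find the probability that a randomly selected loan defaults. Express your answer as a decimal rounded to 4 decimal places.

0.1292

P(D|T5) = 1 − 0.786 = 0.214.
Summing over the partition,
P(D) = P(D|T1)·P(T1) + P(D|T2)·P(T2) + P(D|T3)·P(T3) + P(D|T4)·P(T4) + P(D|T5)·P(T5) + P(D|T6)·P(T6)
      = 0.064·0.28 + 0.048·0.12 + 0.035·0.05 + 0.086·0.1 + 0.214·0.07 + 0.211·0.38
      = 0.01792 + 0.00576 + 0.00175 + 0.0086 + 0.01498 + 0.08018 = 0.12919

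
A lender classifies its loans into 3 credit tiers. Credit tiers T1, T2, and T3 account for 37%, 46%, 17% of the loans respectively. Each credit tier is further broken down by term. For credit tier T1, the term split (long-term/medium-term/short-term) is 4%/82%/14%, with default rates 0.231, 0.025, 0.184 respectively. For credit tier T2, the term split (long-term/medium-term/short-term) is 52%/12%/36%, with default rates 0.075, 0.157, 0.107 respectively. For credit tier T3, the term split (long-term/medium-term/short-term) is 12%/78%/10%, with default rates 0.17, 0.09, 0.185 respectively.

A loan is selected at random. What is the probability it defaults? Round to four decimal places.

P(D|T1) = 0.04·0.231 + 0.82·0.025 + 0.14·0.184 = 0.00924 + 0.0205 + 0.02576 = 0.0555
P(D|T2) = 0.52·0.075 + 0.12·0.157 + 0.36·0.107 = 0.039 + 0.01884 + 0.03852 = 0.09636
P(D|T3) = 0.12·0.17 + 0.78·0.09 + 0.1·0.185 = 0.0204 + 0.0702 + 0.0185 = 0.1091
Then overall,
P(D) = 0.37·0.0555 + 0.46·0.09636 + 0.17·0.1091
      = 0.020535 + 0.0443256 + 0.018547 = 0.0834076

P(D) ≈ 0.0834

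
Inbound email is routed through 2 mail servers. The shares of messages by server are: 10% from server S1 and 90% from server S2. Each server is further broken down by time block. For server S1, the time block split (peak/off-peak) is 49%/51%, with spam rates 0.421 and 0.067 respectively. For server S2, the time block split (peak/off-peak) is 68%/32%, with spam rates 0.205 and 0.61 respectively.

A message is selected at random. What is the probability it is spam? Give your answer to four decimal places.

0.3252

P(S|S1) = 0.49·0.421 + 0.51·0.067 = 0.20629 + 0.03417 = 0.24046
P(S|S2) = 0.68·0.205 + 0.32·0.61 = 0.1394 + 0.1952 = 0.3346
Then overall,
P(S) = 0.1·0.24046 + 0.9·0.3346
      = 0.024046 + 0.30114 = 0.325186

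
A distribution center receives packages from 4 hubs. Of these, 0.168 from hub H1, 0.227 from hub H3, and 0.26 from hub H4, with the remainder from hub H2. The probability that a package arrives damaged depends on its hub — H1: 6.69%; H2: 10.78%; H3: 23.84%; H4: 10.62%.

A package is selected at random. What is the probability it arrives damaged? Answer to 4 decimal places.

P(H2) = 1 − (0.168 + 0.227 + 0.26) = 0.345.
P(D) = P(D|H1)·P(H1) + P(D|H2)·P(H2) + P(D|H3)·P(H3) + P(D|H4)·P(H4)
      = 0.0669·0.168 + 0.1078·0.345 + 0.2384·0.227 + 0.1062·0.26
      = 0.0112392 + 0.037191 + 0.0541168 + 0.027612 = 0.130159

P(D) ≈ 0.1302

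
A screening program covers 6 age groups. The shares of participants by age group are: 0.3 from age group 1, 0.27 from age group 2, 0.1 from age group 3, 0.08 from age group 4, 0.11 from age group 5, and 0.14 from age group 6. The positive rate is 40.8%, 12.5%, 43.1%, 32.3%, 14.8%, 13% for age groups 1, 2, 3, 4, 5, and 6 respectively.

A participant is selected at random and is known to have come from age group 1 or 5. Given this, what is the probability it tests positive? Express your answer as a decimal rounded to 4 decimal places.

0.3382

Let S = {1, 5}.
P(S) = 0.3 + 0.11 = 0.41.
P(T ∩ S) = 0.408·0.3 + 0.148·0.11 = 0.1224 + 0.01628 = 0.13868.
P(T | S) = 0.13868 / 0.41 = 0.338244…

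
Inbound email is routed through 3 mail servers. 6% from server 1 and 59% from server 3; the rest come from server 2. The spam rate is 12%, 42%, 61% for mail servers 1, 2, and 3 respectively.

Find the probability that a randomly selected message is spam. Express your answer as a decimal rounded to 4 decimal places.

P(2) = 1 − (0.06 + 0.59) = 0.35.
P(S) = P(S|1)·P(1) + P(S|2)·P(2) + P(S|3)·P(3)
      = 0.12·0.06 + 0.42·0.35 + 0.61·0.59
      = 0.0072 + 0.147 + 0.3599 = 0.5141

P(S) ≈ 0.5141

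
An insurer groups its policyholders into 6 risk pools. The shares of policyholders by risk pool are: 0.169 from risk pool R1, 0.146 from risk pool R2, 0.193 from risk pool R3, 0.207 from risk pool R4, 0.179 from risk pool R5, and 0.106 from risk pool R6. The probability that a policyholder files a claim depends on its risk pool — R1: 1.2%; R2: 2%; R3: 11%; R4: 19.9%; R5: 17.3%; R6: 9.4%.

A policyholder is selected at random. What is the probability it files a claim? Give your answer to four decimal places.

P(C) = P(C|R1)·P(R1) + P(C|R2)·P(R2) + P(C|R3)·P(R3) + P(C|R4)·P(R4) + P(C|R5)·P(R5) + P(C|R6)·P(R6)
      = 0.012·0.169 + 0.02·0.146 + 0.11·0.193 + 0.199·0.207 + 0.173·0.179 + 0.094·0.106
      = 0.002028 + 0.00292 + 0.02123 + 0.041193 + 0.030967 + 0.009964 = 0.108302

P(C) ≈ 0.1083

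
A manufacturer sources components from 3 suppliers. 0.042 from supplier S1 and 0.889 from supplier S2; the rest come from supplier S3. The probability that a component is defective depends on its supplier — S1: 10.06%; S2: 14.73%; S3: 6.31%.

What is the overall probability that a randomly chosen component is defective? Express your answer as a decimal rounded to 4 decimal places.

P(S3) = 1 − (0.042 + 0.889) = 0.069.
By the law of total probability,
P(D) = P(D|S1)·P(S1) + P(D|S2)·P(S2) + P(D|S3)·P(S3)
      = 0.1006·0.042 + 0.1473·0.889 + 0.0631·0.069
      = 0.0042252 + 0.1309497 + 0.0043539 = 0.1395288

P(D) ≈ 0.1395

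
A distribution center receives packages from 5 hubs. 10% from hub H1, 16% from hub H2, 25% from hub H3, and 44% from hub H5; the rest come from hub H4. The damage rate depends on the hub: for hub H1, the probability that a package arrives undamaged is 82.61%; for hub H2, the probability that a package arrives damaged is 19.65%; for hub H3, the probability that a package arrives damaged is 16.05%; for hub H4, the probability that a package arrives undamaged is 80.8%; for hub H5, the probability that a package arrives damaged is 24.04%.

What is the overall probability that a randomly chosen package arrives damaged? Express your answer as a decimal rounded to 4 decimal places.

P(H4) = 1 − (0.1 + 0.16 + 0.25 + 0.44) = 0.05.
P(D|H1) = 1 − 0.8261 = 0.1739.
P(D|H4) = 1 − 0.808 = 0.192.
Using total probability over the partition,
P(D) = P(D|H1)·P(H1) + P(D|H2)·P(H2) + P(D|H3)·P(H3) + P(D|H4)·P(H4) + P(D|H5)·P(H5)
      = 0.1739·0.1 + 0.1965·0.16 + 0.1605·0.25 + 0.192·0.05 + 0.2404·0.44
      = 0.01739 + 0.03144 + 0.040125 + 0.0096 + 0.105776 = 0.204331

P(D) ≈ 0.2043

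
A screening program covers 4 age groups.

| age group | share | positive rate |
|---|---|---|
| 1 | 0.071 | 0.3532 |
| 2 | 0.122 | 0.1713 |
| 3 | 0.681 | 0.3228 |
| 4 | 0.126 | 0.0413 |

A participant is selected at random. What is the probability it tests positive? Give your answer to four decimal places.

0.2710

P(T) = P(T|1)·P(1) + P(T|2)·P(2) + P(T|3)·P(3) + P(T|4)·P(4)
      = 0.3532·0.071 + 0.1713·0.122 + 0.3228·0.681 + 0.0413·0.126
      = 0.0250772 + 0.0208986 + 0.2198268 + 0.0052038 = 0.2710064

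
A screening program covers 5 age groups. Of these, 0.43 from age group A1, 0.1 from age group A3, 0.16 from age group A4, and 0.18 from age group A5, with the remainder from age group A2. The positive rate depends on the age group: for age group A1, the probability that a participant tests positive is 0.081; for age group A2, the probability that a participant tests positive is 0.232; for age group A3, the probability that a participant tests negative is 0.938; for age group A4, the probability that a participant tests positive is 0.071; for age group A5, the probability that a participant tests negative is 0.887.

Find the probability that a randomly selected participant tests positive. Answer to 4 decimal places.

0.1029

P(A2) = 1 − (0.43 + 0.1 + 0.16 + 0.18) = 0.13.
P(T|A3) = 1 − 0.938 = 0.062.
P(T|A5) = 1 − 0.887 = 0.113.
P(T) = P(T|A1)·P(A1) + P(T|A2)·P(A2) + P(T|A3)·P(A3) + P(T|A4)·P(A4) + P(T|A5)·P(A5)
      = 0.081·0.43 + 0.232·0.13 + 0.062·0.1 + 0.071·0.16 + 0.113·0.18
      = 0.03483 + 0.03016 + 0.0062 + 0.01136 + 0.02034 = 0.10289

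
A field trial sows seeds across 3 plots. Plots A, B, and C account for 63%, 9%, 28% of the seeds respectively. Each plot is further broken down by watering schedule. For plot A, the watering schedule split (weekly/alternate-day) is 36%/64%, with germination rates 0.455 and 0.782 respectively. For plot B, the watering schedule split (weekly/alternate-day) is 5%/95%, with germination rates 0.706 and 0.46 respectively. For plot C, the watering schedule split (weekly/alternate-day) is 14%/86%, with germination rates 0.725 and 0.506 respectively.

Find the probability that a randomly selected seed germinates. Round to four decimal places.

P(G) ≈ 0.6113

P(G|A) = 0.36·0.455 + 0.64·0.782 = 0.1638 + 0.50048 = 0.66428
P(G|B) = 0.05·0.706 + 0.95·0.46 = 0.0353 + 0.437 = 0.4723
P(G|C) = 0.14·0.725 + 0.86·0.506 = 0.1015 + 0.43516 = 0.53666
Then overall,
P(G) = 0.63·0.66428 + 0.09·0.4723 + 0.28·0.53666
      = 0.4184964 + 0.042507 + 0.1502648 = 0.6112682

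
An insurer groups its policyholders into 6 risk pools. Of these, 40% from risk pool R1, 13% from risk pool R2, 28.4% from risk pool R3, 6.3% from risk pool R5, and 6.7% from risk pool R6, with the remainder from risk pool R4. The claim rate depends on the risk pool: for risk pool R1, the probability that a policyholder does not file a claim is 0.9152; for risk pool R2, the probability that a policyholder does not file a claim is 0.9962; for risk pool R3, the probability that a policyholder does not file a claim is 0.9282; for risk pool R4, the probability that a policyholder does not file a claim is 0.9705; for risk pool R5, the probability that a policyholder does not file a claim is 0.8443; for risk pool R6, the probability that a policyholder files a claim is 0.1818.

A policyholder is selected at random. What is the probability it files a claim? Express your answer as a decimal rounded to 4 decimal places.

P(R4) = 1 − (0.4 + 0.13 + 0.284 + 0.063 + 0.067) = 0.056.
P(C|R1) = 1 − 0.9152 = 0.0848.
P(C|R2) = 1 − 0.9962 = 0.0038.
P(C|R3) = 1 − 0.9282 = 0.0718.
P(C|R4) = 1 − 0.9705 = 0.0295.
P(C|R5) = 1 − 0.8443 = 0.1557.
P(C) = P(C|R1)·P(R1) + P(C|R2)·P(R2) + P(C|R3)·P(R3) + P(C|R4)·P(R4) + P(C|R5)·P(R5) + P(C|R6)·P(R6)
      = 0.0848·0.4 + 0.0038·0.13 + 0.0718·0.284 + 0.0295·0.056 + 0.1557·0.063 + 0.1818·0.067
      = 0.03392 + 0.000494 + 0.0203912 + 0.001652 + 0.0098091 + 0.0121806 = 0.0784469

P(C) ≈ 0.0784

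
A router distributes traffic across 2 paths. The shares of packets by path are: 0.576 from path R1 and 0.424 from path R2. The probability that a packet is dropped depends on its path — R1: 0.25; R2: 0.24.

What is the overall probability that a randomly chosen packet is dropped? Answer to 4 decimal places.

By the law of total probability,
P(L) = P(L|R1)·P(R1) + P(L|R2)·P(R2)
      = 0.25·0.576 + 0.24·0.424
      = 0.144 + 0.10176 = 0.24576

0.2458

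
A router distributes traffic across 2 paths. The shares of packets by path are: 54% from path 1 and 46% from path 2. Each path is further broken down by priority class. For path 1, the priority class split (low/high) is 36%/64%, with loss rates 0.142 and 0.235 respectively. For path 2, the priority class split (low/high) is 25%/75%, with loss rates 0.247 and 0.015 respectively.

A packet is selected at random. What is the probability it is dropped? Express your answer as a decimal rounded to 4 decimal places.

0.1424

P(L|1) = 0.36·0.142 + 0.64·0.235 = 0.05112 + 0.1504 = 0.20152
P(L|2) = 0.25·0.247 + 0.75·0.015 = 0.06175 + 0.01125 = 0.073
By total probability over the outer partition,
P(L) = 0.54·0.20152 + 0.46·0.073
      = 0.1088208 + 0.03358 = 0.1424008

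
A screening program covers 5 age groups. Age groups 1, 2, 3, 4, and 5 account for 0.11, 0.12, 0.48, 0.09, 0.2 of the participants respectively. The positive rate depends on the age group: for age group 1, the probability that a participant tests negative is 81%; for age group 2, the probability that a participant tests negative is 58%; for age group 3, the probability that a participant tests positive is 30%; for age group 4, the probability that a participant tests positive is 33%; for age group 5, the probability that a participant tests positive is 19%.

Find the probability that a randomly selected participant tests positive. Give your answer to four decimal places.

P(T) ≈ 0.2830

P(T|1) = 1 − 0.81 = 0.19.
P(T|2) = 1 − 0.58 = 0.42.
P(T) = P(T|1)·P(1) + P(T|2)·P(2) + P(T|3)·P(3) + P(T|4)·P(4) + P(T|5)·P(5)
      = 0.19·0.11 + 0.42·0.12 + 0.3·0.48 + 0.33·0.09 + 0.19·0.2
      = 0.0209 + 0.0504 + 0.144 + 0.0297 + 0.038 = 0.283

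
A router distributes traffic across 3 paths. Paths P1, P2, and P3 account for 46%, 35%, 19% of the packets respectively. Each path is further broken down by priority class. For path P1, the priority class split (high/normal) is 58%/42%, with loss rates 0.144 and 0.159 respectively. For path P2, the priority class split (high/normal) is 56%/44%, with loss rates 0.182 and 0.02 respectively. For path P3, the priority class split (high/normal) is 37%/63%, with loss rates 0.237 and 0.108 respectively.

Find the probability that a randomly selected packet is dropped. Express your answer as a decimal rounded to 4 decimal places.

0.1375

P(L|P1) = 0.58·0.144 + 0.42·0.159 = 0.08352 + 0.06678 = 0.1503
P(L|P2) = 0.56·0.182 + 0.44·0.02 = 0.10192 + 0.0088 = 0.11072
P(L|P3) = 0.37·0.237 + 0.63·0.108 = 0.08769 + 0.06804 = 0.15573
By total probability over the outer partition,
P(L) = 0.46·0.1503 + 0.35·0.11072 + 0.19·0.15573
      = 0.069138 + 0.038752 + 0.0295887 = 0.1374787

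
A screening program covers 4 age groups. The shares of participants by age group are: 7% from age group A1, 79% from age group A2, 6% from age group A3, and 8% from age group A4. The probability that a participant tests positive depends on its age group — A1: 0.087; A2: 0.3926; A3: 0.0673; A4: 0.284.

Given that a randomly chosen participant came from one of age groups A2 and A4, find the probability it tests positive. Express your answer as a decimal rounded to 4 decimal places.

0.3826

Let S = {A2, A4}.
P(S) = 0.79 + 0.08 = 0.87.
P(T ∩ S) = 0.3926·0.79 + 0.284·0.08 = 0.310154 + 0.02272 = 0.332874.
P(T | S) = 0.332874 / 0.87 = 0.382614…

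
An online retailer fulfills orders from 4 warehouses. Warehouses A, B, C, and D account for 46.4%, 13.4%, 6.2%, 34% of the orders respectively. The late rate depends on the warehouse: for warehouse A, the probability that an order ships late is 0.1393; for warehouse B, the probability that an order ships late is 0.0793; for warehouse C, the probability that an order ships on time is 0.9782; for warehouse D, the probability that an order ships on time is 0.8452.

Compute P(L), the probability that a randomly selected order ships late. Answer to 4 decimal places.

P(L|C) = 1 − 0.9782 = 0.0218.
P(L|D) = 1 − 0.8452 = 0.1548.
Summing over the partition,
P(L) = P(L|A)·P(A) + P(L|B)·P(B) + P(L|C)·P(C) + P(L|D)·P(D)
      = 0.1393·0.464 + 0.0793·0.134 + 0.0218·0.062 + 0.1548·0.34
      = 0.0646352 + 0.0106262 + 0.0013516 + 0.052632 = 0.129245

P(L) ≈ 0.1292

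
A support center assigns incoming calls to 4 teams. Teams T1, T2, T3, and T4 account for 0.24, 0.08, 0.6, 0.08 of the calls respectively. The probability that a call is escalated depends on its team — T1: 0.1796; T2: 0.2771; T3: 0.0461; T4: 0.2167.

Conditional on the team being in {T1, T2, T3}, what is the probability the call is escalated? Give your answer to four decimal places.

0.1010

Let S = {T1, T2, T3}.
P(S) = 0.24 + 0.08 + 0.6 = 0.92.
P(E ∩ S) = 0.1796·0.24 + 0.2771·0.08 + 0.0461·0.6 = 0.043104 + 0.022168 + 0.02766 = 0.092932.
P(E | S) = 0.092932 / 0.92 = 0.101013…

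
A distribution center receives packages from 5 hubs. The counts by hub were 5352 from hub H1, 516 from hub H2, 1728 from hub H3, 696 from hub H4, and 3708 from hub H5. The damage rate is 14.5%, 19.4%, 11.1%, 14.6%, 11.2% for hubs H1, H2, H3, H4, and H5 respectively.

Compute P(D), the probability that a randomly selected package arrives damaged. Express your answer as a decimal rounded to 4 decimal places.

Total: 5352 + 516 + 1728 + 696 + 3708 = 12000.
P(H1) = 5352/12000 = 0.446. P(H2) = 516/12000 = 0.043. P(H3) = 1728/12000 = 0.144. P(H4) = 696/12000 = 0.058. P(H5) = 3708/12000 = 0.309.
P(D) = P(D|H1)·P(H1) + P(D|H2)·P(H2) + P(D|H3)·P(H3) + P(D|H4)·P(H4) + P(D|H5)·P(H5)
      = 0.145·0.446 + 0.194·0.043 + 0.111·0.144 + 0.146·0.058 + 0.112·0.309
      = 0.06467 + 0.008342 + 0.015984 + 0.008468 + 0.034608 = 0.132072

0.1321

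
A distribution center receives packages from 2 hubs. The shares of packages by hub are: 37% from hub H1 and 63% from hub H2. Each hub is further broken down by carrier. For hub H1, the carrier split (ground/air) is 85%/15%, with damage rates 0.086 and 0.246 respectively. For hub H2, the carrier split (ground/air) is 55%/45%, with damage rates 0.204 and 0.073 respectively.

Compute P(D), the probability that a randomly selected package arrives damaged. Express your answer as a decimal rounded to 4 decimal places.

P(D|H1) = 0.85·0.086 + 0.15·0.246 = 0.0731 + 0.0369 = 0.11
P(D|H2) = 0.55·0.204 + 0.45·0.073 = 0.1122 + 0.03285 = 0.14505
By total probability over the outer partition,
P(D) = 0.37·0.11 + 0.63·0.14505
      = 0.0407 + 0.0913815 = 0.1320815

P(D) ≈ 0.1321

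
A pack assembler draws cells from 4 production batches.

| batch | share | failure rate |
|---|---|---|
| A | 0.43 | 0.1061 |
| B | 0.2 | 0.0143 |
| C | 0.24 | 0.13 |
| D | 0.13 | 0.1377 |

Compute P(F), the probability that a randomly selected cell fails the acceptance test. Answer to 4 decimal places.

By the law of total probability,
P(F) = P(F|A)·P(A) + P(F|B)·P(B) + P(F|C)·P(C) + P(F|D)·P(D)
      = 0.1061·0.43 + 0.0143·0.2 + 0.13·0.24 + 0.1377·0.13
      = 0.045623 + 0.00286 + 0.0312 + 0.017901 = 0.097584

0.0976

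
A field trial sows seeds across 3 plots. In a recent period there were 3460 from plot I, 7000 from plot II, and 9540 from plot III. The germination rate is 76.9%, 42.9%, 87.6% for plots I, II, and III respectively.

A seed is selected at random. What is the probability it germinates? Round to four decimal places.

Total: 3460 + 7000 + 9540 = 20000.
P(I) = 3460/20000 = 0.173. P(II) = 7000/20000 = 0.35. P(III) = 9540/20000 = 0.477.
Summing over the partition,
P(G) = P(G|I)·P(I) + P(G|II)·P(II) + P(G|III)·P(III)
      = 0.769·0.173 + 0.429·0.35 + 0.876·0.477
      = 0.133037 + 0.15015 + 0.417852 = 0.701039

P(G) ≈ 0.7010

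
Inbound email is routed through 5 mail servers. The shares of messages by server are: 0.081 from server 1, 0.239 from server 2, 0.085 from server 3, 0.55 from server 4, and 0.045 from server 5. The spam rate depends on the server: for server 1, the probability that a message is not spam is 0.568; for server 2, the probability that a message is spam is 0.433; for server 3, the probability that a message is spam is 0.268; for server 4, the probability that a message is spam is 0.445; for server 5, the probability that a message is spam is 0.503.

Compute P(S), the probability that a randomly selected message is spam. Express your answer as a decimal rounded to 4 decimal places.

0.4286

P(S|1) = 1 − 0.568 = 0.432.
P(S) = P(S|1)·P(1) + P(S|2)·P(2) + P(S|3)·P(3) + P(S|4)·P(4) + P(S|5)·P(5)
      = 0.432·0.081 + 0.433·0.239 + 0.268·0.085 + 0.445·0.55 + 0.503·0.045
      = 0.034992 + 0.103487 + 0.02278 + 0.24475 + 0.022635 = 0.428644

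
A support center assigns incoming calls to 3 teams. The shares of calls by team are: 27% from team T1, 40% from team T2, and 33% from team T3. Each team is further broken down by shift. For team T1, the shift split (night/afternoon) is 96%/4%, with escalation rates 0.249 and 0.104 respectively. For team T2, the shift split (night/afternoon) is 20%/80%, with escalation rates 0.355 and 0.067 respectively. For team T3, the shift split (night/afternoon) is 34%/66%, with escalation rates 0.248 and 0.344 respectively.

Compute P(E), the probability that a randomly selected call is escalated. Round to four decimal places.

P(E|T1) = 0.96·0.249 + 0.04·0.104 = 0.23904 + 0.00416 = 0.2432
P(E|T2) = 0.2·0.355 + 0.8·0.067 = 0.071 + 0.0536 = 0.1246
P(E|T3) = 0.34·0.248 + 0.66·0.344 = 0.08432 + 0.22704 = 0.31136
Then overall,
P(E) = 0.27·0.2432 + 0.4·0.1246 + 0.33·0.31136
      = 0.065664 + 0.04984 + 0.1027488 = 0.2182528

0.2183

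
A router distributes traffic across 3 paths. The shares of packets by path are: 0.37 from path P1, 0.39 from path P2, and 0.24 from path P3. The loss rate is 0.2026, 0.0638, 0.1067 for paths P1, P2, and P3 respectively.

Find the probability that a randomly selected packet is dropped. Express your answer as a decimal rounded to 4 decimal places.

0.1255

P(L) = P(L|P1)·P(P1) + P(L|P2)·P(P2) + P(L|P3)·P(P3)
      = 0.2026·0.37 + 0.0638·0.39 + 0.1067·0.24
      = 0.074962 + 0.024882 + 0.025608 = 0.125452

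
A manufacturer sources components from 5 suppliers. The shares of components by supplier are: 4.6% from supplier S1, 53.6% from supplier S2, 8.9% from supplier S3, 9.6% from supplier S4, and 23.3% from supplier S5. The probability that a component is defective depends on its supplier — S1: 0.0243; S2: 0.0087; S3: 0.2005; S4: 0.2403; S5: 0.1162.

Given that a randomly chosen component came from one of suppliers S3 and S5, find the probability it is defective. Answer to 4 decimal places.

Let S = {S3, S5}.
P(S) = 0.089 + 0.233 = 0.322.
P(D ∩ S) = 0.2005·0.089 + 0.1162·0.233 = 0.0178445 + 0.0270746 = 0.0449191.
P(D | S) = 0.0449191 / 0.322 = 0.139500…

P(D|S) ≈ 0.1395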